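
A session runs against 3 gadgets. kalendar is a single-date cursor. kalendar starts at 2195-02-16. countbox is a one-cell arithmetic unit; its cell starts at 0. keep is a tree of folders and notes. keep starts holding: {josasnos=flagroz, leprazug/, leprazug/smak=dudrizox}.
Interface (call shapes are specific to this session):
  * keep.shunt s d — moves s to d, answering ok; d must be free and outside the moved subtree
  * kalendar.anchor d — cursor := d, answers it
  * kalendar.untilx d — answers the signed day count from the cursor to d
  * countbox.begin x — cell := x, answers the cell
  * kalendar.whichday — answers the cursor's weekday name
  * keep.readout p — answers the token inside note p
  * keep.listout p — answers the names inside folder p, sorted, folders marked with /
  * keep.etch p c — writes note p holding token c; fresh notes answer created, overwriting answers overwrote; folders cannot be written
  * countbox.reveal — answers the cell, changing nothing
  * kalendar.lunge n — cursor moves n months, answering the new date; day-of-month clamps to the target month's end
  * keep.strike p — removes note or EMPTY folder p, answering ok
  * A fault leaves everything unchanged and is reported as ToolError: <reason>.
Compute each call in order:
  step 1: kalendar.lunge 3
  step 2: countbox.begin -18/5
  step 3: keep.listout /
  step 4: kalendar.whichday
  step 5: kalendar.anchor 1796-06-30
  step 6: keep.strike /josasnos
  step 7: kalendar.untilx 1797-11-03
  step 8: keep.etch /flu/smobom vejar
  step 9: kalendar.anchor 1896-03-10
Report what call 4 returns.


Answer: Saturday

Derivation:
Using kalendar.lunge(n→3), and get 2195-05-16.
Calling countbox.begin(x→-18/5), yielding -18/5.
I try keep.listout(p→/), — result: [josasnos, leprazug/].
Calling kalendar.whichday, → Saturday.
Now I run kalendar.anchor(d→1796-06-30), and observe 1796-06-30.
Calling keep.strike(p→/josasnos), — result: ok.
I use kalendar.untilx(d→1797-11-03), and observe 491.
Using keep.etch(p→/flu/smobom, c→vejar): ToolError: no parent.
Calling kalendar.anchor(d→1896-03-10), and see 1896-03-10.


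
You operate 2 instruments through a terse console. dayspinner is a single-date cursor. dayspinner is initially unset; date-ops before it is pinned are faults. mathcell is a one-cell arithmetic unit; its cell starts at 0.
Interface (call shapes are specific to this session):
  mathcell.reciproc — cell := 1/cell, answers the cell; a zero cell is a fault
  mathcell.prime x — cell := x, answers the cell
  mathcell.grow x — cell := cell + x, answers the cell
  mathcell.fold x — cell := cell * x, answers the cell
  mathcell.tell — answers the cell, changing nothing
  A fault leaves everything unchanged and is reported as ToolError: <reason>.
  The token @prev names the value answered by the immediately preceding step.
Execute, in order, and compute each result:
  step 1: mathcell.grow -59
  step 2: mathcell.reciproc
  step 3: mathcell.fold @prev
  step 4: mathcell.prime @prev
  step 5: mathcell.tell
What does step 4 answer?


[in] mathcell.grow x→-59
= -59
[in] mathcell.reciproc
= -1/59
[in] mathcell.fold x→@prev
= 1/3481
[in] mathcell.prime x→@prev
= 1/3481
[in] mathcell.tell
= 1/3481

Answer: 1/3481


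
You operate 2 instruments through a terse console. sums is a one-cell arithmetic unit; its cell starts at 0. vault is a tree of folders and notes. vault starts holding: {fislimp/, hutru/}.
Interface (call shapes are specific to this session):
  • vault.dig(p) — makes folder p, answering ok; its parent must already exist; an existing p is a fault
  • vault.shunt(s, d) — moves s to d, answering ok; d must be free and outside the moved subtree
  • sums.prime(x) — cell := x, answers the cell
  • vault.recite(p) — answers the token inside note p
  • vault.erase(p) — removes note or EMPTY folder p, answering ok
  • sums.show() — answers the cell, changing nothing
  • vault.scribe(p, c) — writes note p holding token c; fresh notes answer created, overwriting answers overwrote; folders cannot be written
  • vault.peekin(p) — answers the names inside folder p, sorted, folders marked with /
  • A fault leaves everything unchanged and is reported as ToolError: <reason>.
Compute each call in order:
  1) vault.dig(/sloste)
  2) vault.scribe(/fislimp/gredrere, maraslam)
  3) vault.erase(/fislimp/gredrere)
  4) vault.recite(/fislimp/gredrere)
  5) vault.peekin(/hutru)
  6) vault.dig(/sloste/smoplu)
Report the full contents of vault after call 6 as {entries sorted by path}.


Answer: {fislimp/, hutru/, sloste/, sloste/smoplu/}

Derivation:
→ vault.dig(p→/sloste)
← ok
→ vault.scribe(p→/fislimp/gredrere, c→maraslam)
← created
→ vault.erase(p→/fislimp/gredrere)
← ok
→ vault.recite(p→/fislimp/gredrere)
← ToolError: not found
→ vault.peekin(p→/hutru)
← []
→ vault.dig(p→/sloste/smoplu)
← ok


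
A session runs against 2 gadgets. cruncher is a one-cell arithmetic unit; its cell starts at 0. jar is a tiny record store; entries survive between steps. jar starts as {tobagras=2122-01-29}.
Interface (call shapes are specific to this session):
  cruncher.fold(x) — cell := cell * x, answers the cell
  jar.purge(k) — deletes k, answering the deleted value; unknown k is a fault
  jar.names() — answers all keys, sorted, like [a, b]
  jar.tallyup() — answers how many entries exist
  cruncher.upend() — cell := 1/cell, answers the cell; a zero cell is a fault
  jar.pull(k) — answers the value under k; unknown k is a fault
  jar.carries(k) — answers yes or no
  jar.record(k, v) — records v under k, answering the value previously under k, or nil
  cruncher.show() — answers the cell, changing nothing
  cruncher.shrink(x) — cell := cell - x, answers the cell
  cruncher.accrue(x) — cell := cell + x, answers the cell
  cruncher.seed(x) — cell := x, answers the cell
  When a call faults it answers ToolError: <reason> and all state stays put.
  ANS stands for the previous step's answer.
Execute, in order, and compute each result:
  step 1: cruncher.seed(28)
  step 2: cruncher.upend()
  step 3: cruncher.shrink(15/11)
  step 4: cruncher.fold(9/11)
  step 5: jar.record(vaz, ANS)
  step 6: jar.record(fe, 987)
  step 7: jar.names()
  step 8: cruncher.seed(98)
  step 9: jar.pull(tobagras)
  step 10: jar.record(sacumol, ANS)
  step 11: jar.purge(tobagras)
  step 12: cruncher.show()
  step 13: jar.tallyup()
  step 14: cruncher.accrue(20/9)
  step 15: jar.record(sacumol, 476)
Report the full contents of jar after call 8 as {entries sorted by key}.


-- 1. cruncher.seed(28) ~> 28
-- 2. cruncher.upend() ~> 1/28
-- 3. cruncher.shrink(15/11) ~> -409/308
-- 4. cruncher.fold(9/11) ~> -3681/3388
-- 5. jar.record(vaz, ANS) ~> nil
-- 6. jar.record(fe, 987) ~> nil
-- 7. jar.names() ~> [fe, tobagras, vaz]
-- 8. cruncher.seed(98) ~> 98
-- 9. jar.pull(tobagras) ~> 2122-01-29
-- 10. jar.record(sacumol, ANS) ~> nil
-- 11. jar.purge(tobagras) ~> 2122-01-29
-- 12. cruncher.show() ~> 98
-- 13. jar.tallyup() ~> 3
-- 14. cruncher.accrue(20/9) ~> 902/9
-- 15. jar.record(sacumol, 476) ~> 2122-01-29

Answer: {fe=987, tobagras=2122-01-29, vaz=-3681/3388}


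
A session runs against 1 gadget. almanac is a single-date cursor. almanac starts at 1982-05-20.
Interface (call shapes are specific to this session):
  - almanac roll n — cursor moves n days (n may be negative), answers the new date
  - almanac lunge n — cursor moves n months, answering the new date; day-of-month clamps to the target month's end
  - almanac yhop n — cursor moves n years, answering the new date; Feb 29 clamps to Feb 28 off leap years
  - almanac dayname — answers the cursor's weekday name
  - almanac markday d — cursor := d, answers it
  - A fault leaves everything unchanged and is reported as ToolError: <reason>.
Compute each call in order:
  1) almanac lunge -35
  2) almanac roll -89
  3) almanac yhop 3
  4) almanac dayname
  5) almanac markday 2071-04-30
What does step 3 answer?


% almanac lunge -35
  1979-06-20
% almanac roll -89
  1979-03-23
% almanac yhop 3
  1982-03-23
% almanac dayname
  Tuesday
% almanac markday 2071-04-30
  2071-04-30

Answer: 1982-03-23


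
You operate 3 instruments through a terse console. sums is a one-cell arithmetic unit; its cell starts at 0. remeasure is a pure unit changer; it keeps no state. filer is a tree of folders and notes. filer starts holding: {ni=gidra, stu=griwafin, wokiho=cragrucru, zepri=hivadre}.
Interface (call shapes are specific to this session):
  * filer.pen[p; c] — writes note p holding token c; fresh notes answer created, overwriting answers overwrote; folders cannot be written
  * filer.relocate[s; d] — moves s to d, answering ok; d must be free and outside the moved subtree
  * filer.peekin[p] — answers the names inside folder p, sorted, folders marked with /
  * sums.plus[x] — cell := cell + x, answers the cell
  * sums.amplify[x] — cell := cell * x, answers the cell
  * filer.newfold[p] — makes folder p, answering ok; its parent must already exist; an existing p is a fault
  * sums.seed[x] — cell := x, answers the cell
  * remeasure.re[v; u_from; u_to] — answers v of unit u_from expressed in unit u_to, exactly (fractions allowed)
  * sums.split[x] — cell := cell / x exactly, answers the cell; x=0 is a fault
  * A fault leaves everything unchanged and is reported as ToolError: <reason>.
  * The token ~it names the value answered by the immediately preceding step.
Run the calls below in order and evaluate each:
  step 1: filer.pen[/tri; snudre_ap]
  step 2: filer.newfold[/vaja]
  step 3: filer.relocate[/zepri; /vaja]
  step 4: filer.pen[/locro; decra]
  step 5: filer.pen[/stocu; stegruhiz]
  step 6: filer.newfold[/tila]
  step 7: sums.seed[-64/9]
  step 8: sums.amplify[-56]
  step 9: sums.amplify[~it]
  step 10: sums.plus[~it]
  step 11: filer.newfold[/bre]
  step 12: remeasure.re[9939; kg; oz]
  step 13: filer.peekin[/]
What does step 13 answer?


Next I call filer.pen using p='/tri', c='snudre_ap', and observe created.
I invoke filer.newfold using p='/vaja', and get ok.
Next I call filer.relocate using s='/zepri', d='/vaja', yielding ToolError: exists.
I use filer.pen using p='/locro', c='decra': created.
Then filer.pen using p='/stocu', c='stegruhiz': created.
I run filer.newfold using p='/tila', giving ok.
Calling sums.seed using x='-64/9', — result: -64/9.
Next I call sums.amplify using x='-56', — result: 3584/9.
Using sums.amplify using x='~it': 12845056/81.
Then sums.plus using x='~it', giving 25690112/81.
Using filer.newfold using p='/bre', → ok.
I run remeasure.re using v='9939', u_from='kg', u_to='oz', → 15902400000000/45359237.
I run filer.peekin using p='/', giving [bre/, locro, ni, stocu, stu, tila/, tri, vaja/, wokiho, zepri].

Answer: [bre/, locro, ni, stocu, stu, tila/, tri, vaja/, wokiho, zepri]


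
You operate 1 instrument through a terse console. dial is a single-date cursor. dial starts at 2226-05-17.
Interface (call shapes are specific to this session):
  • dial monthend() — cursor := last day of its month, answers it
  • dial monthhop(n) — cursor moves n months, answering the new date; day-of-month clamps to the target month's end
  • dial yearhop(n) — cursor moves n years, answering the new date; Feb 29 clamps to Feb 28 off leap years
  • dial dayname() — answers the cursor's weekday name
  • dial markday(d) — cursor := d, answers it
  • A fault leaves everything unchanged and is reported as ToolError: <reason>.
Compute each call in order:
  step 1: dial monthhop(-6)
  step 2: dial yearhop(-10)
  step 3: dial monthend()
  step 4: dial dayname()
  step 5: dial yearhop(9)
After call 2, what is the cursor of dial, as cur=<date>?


I run dial monthhop passing n='-6', → 2225-11-17.
I invoke dial yearhop passing n='-10', which returns 2215-11-17.
Next I call dial monthend(), and see 2215-11-30.
Then dial dayname, and see Thursday.
Using dial yearhop passing n='9': 2224-11-30.

Answer: cur=2215-11-17


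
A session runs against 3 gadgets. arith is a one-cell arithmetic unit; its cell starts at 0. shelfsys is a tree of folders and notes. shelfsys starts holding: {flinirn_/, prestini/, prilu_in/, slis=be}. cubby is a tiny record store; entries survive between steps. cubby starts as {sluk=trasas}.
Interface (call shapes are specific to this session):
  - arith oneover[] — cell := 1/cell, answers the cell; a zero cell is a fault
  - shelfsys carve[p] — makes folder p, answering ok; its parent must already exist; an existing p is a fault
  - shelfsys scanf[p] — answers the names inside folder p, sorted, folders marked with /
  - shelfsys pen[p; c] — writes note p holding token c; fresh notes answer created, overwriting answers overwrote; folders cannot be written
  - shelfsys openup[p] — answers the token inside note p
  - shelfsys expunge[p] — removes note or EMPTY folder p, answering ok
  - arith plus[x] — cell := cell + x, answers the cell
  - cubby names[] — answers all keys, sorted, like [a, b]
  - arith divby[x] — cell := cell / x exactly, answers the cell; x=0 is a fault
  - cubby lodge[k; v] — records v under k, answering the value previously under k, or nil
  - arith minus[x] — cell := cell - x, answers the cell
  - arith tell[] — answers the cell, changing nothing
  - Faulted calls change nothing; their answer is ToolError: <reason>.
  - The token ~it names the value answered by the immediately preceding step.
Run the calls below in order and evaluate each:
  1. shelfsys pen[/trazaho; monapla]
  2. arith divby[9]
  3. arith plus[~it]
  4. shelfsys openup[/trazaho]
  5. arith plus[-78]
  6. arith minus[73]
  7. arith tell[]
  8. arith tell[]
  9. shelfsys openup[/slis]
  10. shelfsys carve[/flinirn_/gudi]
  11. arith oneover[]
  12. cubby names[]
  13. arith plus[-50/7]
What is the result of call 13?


I invoke shelfsys pen using p: /trazaho, c: monapla, and observe created.
Next I call arith divby using x: 9, and see 0.
Now I run arith plus using x: ~it: 0.
I try shelfsys openup using p: /trazaho, yielding monapla.
I try arith plus using x: -78, and see -78.
Invoking arith minus using x: 73: -151.
Next I call arith tell, — result: -151.
Invoking arith tell(), and get -151.
I try shelfsys openup using p: /slis, yielding be.
Invoking shelfsys carve using p: /flinirn_/gudi, giving ok.
Calling arith oneover, and see -1/151.
I use cubby names, — result: [sluk].
I call arith plus using x: -50/7, — result: -7557/1057.

Answer: -7557/1057


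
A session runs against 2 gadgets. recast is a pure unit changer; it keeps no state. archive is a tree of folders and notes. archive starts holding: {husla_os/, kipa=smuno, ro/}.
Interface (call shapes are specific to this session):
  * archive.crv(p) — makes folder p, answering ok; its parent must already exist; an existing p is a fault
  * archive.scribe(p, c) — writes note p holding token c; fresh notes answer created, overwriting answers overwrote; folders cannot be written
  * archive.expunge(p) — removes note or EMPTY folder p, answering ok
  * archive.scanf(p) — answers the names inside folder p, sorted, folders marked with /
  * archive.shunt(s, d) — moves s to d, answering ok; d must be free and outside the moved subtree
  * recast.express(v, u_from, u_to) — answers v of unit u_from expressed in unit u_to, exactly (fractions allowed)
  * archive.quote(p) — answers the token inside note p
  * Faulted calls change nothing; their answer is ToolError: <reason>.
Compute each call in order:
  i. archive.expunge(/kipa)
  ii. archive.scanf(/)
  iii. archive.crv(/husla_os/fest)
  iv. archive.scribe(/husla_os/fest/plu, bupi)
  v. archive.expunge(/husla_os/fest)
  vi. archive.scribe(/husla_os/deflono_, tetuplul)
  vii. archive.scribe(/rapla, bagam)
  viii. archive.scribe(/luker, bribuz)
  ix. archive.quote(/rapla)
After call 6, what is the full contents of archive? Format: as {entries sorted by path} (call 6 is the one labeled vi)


Calling archive.expunge on p=/kipa, which returns ok.
I call archive.scanf on p=/: [husla_os/, ro/].
I use archive.crv on p=/husla_os/fest, and get ok.
I invoke archive.scribe on p=/husla_os/fest/plu, c=bupi, → created.
Calling archive.expunge on p=/husla_os/fest, and see ToolError: not empty.
Then archive.scribe on p=/husla_os/deflono_, c=tetuplul, → created.
I run archive.scribe on p=/rapla, c=bagam, and see created.
Next I call archive.scribe on p=/luker, c=bribuz, yielding created.
I try archive.quote on p=/rapla, and observe bagam.

Answer: {husla_os/, husla_os/deflono_=tetuplul, husla_os/fest/, husla_os/fest/plu=bupi, ro/}


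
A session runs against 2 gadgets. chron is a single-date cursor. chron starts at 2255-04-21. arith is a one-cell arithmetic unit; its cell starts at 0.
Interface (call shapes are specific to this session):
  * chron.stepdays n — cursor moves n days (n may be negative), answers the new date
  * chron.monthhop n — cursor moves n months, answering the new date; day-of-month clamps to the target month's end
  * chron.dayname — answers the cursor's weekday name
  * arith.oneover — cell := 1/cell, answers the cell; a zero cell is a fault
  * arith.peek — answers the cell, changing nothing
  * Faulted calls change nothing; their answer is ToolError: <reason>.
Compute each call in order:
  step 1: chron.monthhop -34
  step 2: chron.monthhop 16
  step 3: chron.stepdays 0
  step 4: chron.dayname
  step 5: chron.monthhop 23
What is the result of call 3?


[in] monthhop -34
= 2252-06-21
[in] monthhop 16
= 2253-10-21
[in] stepdays 0
= 2253-10-21
[in] dayname
= Friday
[in] monthhop 23
= 2255-09-21

Answer: 2253-10-21


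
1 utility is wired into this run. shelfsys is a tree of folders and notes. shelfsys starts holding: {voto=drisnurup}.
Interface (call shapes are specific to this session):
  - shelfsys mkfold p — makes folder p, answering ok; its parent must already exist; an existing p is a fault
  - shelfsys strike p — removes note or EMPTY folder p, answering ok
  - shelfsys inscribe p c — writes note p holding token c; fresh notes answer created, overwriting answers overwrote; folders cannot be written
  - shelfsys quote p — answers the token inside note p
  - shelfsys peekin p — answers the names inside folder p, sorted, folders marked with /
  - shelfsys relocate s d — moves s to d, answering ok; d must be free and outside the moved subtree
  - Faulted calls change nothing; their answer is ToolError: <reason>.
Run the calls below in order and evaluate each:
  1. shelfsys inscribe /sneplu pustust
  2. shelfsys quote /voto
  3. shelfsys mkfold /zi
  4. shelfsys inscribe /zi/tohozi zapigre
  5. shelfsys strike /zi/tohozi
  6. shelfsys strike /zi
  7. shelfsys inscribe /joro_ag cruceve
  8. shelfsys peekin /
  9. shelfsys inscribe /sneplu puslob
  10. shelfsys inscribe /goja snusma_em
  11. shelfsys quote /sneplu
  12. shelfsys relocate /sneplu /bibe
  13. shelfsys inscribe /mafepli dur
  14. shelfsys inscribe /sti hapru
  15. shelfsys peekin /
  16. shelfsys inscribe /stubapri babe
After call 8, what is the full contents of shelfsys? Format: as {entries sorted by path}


Answer: {joro_ag=cruceve, sneplu=pustust, voto=drisnurup}

Derivation:
Do: shelfsys inscribe[p→/sneplu; c→pustust]
See: created
Do: shelfsys quote[p→/voto]
See: drisnurup
Do: shelfsys mkfold[p→/zi]
See: ok
Do: shelfsys inscribe[p→/zi/tohozi; c→zapigre]
See: created
Do: shelfsys strike[p→/zi/tohozi]
See: ok
Do: shelfsys strike[p→/zi]
See: ok
Do: shelfsys inscribe[p→/joro_ag; c→cruceve]
See: created
Do: shelfsys peekin[p→/]
See: [joro_ag, sneplu, voto]
Do: shelfsys inscribe[p→/sneplu; c→puslob]
See: overwrote
Do: shelfsys inscribe[p→/goja; c→snusma_em]
See: created
Do: shelfsys quote[p→/sneplu]
See: puslob
Do: shelfsys relocate[s→/sneplu; d→/bibe]
See: ok
Do: shelfsys inscribe[p→/mafepli; c→dur]
See: created
Do: shelfsys inscribe[p→/sti; c→hapru]
See: created
Do: shelfsys peekin[p→/]
See: [bibe, goja, joro_ag, mafepli, sti, voto]
Do: shelfsys inscribe[p→/stubapri; c→babe]
See: created


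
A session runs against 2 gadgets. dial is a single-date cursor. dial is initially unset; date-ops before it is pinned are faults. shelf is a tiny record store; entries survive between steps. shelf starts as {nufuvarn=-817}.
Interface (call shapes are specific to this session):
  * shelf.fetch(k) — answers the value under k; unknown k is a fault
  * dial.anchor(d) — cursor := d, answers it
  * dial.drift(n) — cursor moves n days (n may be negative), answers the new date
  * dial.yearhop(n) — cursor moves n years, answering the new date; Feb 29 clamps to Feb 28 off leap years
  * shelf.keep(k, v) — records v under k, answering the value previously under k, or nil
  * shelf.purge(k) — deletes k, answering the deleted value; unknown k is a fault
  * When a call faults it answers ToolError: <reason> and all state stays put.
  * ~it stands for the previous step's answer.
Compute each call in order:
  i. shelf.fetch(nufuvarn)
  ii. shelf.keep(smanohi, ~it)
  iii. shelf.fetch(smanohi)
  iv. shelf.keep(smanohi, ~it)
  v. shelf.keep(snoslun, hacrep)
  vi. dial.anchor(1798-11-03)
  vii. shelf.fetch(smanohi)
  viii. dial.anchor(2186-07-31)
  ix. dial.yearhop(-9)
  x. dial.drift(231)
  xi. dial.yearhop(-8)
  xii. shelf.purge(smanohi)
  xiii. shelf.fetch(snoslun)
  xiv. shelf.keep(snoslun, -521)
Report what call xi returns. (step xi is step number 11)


Answer: 2170-03-19

Derivation:
~$ fetch nufuvarn
[out] -817
~$ keep smanohi ~it
[out] nil
~$ fetch smanohi
[out] -817
~$ keep smanohi ~it
[out] -817
~$ keep snoslun hacrep
[out] nil
~$ anchor 1798-11-03
[out] 1798-11-03
~$ fetch smanohi
[out] -817
~$ anchor 2186-07-31
[out] 2186-07-31
~$ yearhop -9
[out] 2177-07-31
~$ drift 231
[out] 2178-03-19
~$ yearhop -8
[out] 2170-03-19
~$ purge smanohi
[out] -817
~$ fetch snoslun
[out] hacrep
~$ keep snoslun -521
[out] hacrep


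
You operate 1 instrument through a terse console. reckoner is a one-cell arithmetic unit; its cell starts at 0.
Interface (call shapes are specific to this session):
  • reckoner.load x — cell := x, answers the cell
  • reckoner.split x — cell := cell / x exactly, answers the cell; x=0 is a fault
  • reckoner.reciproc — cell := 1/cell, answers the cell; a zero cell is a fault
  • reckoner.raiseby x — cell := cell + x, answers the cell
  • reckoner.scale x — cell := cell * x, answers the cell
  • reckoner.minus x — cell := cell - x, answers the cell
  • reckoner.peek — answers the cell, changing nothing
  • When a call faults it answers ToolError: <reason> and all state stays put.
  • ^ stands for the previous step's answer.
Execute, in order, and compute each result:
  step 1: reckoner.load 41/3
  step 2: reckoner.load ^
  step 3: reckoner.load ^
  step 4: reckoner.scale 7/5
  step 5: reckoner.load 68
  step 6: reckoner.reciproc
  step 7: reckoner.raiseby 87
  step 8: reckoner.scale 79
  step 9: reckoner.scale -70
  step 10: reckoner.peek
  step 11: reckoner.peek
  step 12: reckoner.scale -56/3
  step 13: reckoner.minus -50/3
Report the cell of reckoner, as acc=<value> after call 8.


Answer: acc=467443/68

Derivation:
// reckoner.load(x: 41/3) -> 41/3
// reckoner.load(x: ^) -> 41/3
// reckoner.load(x: ^) -> 41/3
// reckoner.scale(x: 7/5) -> 287/15
// reckoner.load(x: 68) -> 68
// reckoner.reciproc() -> 1/68
// reckoner.raiseby(x: 87) -> 5917/68
// reckoner.scale(x: 79) -> 467443/68
// reckoner.scale(x: -70) -> -16360505/34
// reckoner.peek() -> -16360505/34
// reckoner.peek() -> -16360505/34
// reckoner.scale(x: -56/3) -> 458094140/51
// reckoner.minus(x: -50/3) -> 152698330/17


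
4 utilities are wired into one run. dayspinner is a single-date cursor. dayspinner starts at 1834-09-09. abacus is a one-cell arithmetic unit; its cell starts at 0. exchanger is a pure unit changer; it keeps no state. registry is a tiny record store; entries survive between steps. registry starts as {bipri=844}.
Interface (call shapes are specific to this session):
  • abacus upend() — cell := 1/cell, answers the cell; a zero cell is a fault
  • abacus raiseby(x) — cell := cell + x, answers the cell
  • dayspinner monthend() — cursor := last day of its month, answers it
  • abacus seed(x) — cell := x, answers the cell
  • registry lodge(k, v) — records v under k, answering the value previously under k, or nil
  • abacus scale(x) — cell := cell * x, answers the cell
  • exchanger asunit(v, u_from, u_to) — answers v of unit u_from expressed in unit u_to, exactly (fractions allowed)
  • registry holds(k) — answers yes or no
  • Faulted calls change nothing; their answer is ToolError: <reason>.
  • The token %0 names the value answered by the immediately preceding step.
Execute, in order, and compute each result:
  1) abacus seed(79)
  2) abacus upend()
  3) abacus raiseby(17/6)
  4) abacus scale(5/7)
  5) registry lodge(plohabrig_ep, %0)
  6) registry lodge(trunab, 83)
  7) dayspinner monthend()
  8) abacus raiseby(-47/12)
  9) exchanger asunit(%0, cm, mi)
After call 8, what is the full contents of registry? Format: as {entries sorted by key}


Answer: {bipri=844, plohabrig_ep=6745/3318, trunab=83}

Derivation:
Step: abacus seed[x=79]
Result: 79
Step: abacus upend[]
Result: 1/79
Step: abacus raiseby[x=17/6]
Result: 1349/474
Step: abacus scale[x=5/7]
Result: 6745/3318
Step: registry lodge[k=plohabrig_ep; v=%0]
Result: nil
Step: registry lodge[k=trunab; v=83]
Result: nil
Step: dayspinner monthend[]
Result: 1834-09-30
Step: abacus raiseby[x=-47/12]
Result: -4167/2212
Step: exchanger asunit[v=%0; u_from=cm; u_to=mi]
Result: -2315/197770496


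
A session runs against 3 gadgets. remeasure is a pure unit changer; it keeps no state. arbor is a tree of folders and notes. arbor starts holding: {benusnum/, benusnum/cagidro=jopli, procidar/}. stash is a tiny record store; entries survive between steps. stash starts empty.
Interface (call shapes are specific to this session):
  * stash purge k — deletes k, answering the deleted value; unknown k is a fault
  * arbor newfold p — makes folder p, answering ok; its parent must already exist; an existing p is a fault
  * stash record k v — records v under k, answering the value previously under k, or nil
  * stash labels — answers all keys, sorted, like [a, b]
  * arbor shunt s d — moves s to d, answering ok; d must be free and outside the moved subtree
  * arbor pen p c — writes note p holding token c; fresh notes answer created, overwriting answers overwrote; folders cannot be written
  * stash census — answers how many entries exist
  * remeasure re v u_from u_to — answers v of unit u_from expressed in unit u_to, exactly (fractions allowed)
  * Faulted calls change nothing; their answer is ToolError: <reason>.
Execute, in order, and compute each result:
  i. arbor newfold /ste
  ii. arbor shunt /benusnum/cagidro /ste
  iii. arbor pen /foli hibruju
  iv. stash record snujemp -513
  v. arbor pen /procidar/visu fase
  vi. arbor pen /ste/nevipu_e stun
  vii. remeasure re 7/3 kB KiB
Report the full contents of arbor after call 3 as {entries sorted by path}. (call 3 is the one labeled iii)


Answer: {benusnum/, benusnum/cagidro=jopli, foli=hibruju, procidar/, ste/}

Derivation:
[in] arbor newfold p→/ste
[out] ok
[in] arbor shunt s→/benusnum/cagidro d→/ste
[out] ToolError: exists
[in] arbor pen p→/foli c→hibruju
[out] created
[in] stash record k→snujemp v→-513
[out] nil
[in] arbor pen p→/procidar/visu c→fase
[out] created
[in] arbor pen p→/ste/nevipu_e c→stun
[out] created
[in] remeasure re v→7/3 u_from→kB u_to→KiB
[out] 875/384


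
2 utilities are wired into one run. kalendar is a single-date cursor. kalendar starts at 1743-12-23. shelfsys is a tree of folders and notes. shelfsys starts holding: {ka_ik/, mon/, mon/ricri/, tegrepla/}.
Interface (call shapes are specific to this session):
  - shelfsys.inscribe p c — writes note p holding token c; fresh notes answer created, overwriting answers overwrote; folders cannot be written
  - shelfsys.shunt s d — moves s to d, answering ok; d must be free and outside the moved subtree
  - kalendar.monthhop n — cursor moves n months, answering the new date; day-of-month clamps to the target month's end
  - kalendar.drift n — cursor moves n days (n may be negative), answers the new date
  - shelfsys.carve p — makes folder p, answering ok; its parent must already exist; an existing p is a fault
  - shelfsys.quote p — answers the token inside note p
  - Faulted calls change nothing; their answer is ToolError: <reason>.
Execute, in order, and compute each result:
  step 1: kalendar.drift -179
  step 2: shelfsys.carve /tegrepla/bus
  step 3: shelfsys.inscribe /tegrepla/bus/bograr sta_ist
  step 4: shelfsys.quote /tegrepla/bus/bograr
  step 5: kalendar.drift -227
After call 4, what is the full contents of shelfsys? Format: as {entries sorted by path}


% 1. kalendar.drift(n='-179') : 1743-06-27
% 2. shelfsys.carve(p='/tegrepla/bus') : ok
% 3. shelfsys.inscribe(p='/tegrepla/bus/bograr', c='sta_ist') : created
% 4. shelfsys.quote(p='/tegrepla/bus/bograr') : sta_ist
% 5. kalendar.drift(n='-227') : 1742-11-12

Answer: {ka_ik/, mon/, mon/ricri/, tegrepla/, tegrepla/bus/, tegrepla/bus/bograr=sta_ist}


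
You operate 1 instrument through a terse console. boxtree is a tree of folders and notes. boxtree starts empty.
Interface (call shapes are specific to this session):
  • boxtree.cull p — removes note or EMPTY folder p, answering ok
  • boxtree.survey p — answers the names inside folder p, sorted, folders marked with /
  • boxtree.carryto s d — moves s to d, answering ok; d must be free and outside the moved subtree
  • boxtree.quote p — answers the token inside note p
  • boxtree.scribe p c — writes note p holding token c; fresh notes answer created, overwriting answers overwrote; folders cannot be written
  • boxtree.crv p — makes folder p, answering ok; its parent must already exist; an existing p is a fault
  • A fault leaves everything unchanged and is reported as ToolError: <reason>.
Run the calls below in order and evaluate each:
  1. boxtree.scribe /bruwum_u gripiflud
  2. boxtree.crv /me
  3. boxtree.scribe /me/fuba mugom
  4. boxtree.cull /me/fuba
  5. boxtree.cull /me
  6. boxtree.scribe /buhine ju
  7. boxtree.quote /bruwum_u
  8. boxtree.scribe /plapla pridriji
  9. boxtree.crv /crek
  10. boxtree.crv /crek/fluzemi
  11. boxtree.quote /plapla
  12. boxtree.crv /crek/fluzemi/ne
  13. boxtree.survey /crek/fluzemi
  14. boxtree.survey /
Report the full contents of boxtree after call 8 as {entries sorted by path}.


Act: boxtree.scribe[p: /bruwum_u; c: gripiflud]
Obs: created
Act: boxtree.crv[p: /me]
Obs: ok
Act: boxtree.scribe[p: /me/fuba; c: mugom]
Obs: created
Act: boxtree.cull[p: /me/fuba]
Obs: ok
Act: boxtree.cull[p: /me]
Obs: ok
Act: boxtree.scribe[p: /buhine; c: ju]
Obs: created
Act: boxtree.quote[p: /bruwum_u]
Obs: gripiflud
Act: boxtree.scribe[p: /plapla; c: pridriji]
Obs: created
Act: boxtree.crv[p: /crek]
Obs: ok
Act: boxtree.crv[p: /crek/fluzemi]
Obs: ok
Act: boxtree.quote[p: /plapla]
Obs: pridriji
Act: boxtree.crv[p: /crek/fluzemi/ne]
Obs: ok
Act: boxtree.survey[p: /crek/fluzemi]
Obs: [ne/]
Act: boxtree.survey[p: /]
Obs: [bruwum_u, buhine, crek/, plapla]

Answer: {bruwum_u=gripiflud, buhine=ju, plapla=pridriji}


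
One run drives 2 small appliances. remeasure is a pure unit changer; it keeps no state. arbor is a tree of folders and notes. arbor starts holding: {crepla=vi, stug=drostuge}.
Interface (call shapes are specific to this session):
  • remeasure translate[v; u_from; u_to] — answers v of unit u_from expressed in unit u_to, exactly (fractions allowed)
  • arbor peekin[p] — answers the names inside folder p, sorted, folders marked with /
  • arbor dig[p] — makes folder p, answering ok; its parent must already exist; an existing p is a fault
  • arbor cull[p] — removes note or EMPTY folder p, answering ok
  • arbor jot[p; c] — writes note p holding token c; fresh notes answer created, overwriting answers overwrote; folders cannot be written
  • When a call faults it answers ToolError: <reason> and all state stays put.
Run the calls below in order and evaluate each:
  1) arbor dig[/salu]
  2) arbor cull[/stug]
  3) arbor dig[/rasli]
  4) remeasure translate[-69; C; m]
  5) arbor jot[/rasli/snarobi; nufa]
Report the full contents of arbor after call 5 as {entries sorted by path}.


Act: arbor dig[p→/salu]
Obs: ok
Act: arbor cull[p→/stug]
Obs: ok
Act: arbor dig[p→/rasli]
Obs: ok
Act: remeasure translate[v→-69; u_from→C; u_to→m]
Obs: ToolError: incompatible units
Act: arbor jot[p→/rasli/snarobi; c→nufa]
Obs: created

Answer: {crepla=vi, rasli/, rasli/snarobi=nufa, salu/}


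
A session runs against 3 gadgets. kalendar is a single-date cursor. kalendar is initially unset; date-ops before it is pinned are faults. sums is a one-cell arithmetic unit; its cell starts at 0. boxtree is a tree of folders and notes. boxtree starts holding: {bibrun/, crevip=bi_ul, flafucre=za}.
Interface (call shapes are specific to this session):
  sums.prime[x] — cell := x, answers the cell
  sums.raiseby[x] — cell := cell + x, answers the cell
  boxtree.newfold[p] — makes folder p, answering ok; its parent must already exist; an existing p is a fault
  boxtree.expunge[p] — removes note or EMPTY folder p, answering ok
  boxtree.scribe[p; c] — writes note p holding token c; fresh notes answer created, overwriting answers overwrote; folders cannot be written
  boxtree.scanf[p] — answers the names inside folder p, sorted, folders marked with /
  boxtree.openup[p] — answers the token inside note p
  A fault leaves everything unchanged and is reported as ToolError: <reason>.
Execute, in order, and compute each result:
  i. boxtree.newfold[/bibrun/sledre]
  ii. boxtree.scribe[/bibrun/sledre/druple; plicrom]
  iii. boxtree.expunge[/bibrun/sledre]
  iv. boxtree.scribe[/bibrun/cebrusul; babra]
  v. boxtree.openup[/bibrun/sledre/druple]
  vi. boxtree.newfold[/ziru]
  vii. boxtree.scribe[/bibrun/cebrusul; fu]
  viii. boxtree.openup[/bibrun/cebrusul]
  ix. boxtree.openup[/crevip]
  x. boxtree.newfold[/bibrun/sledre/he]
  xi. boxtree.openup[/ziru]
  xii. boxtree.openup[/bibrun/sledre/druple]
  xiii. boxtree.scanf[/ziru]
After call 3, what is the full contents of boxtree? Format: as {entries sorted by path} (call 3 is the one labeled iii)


Answer: {bibrun/, bibrun/sledre/, bibrun/sledre/druple=plicrom, crevip=bi_ul, flafucre=za}

Derivation:
→ newfold(p=/bibrun/sledre)
← ok
→ scribe(p=/bibrun/sledre/druple, c=plicrom)
← created
→ expunge(p=/bibrun/sledre)
← ToolError: not empty
→ scribe(p=/bibrun/cebrusul, c=babra)
← created
→ openup(p=/bibrun/sledre/druple)
← plicrom
→ newfold(p=/ziru)
← ok
→ scribe(p=/bibrun/cebrusul, c=fu)
← overwrote
→ openup(p=/bibrun/cebrusul)
← fu
→ openup(p=/crevip)
← bi_ul
→ newfold(p=/bibrun/sledre/he)
← ok
→ openup(p=/ziru)
← ToolError: is a directory
→ openup(p=/bibrun/sledre/druple)
← plicrom
→ scanf(p=/ziru)
← []


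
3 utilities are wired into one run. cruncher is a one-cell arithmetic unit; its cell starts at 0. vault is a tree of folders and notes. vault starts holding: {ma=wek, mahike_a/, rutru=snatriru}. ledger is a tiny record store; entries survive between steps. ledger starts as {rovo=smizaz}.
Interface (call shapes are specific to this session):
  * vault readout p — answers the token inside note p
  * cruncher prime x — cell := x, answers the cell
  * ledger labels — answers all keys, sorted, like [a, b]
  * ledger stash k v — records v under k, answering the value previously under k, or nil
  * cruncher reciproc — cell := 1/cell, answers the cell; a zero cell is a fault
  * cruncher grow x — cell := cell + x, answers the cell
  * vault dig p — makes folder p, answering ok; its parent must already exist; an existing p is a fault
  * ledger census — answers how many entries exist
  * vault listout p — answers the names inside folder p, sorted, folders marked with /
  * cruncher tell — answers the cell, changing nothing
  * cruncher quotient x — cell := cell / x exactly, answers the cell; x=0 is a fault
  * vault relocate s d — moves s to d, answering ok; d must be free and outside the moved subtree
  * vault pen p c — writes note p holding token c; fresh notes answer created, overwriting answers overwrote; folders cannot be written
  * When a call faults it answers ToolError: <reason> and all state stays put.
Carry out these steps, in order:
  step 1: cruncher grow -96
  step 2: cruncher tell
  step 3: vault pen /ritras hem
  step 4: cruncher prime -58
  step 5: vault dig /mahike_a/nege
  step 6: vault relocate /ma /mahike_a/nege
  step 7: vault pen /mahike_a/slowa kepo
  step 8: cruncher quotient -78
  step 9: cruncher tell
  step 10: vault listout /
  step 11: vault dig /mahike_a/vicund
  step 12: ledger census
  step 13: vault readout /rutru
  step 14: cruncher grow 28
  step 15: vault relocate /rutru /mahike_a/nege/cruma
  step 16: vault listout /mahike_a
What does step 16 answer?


Answer: [nege/, slowa, vicund/]

Derivation:
-> cruncher grow(x=-96)
<- -96
-> cruncher tell()
<- -96
-> vault pen(p=/ritras, c=hem)
<- created
-> cruncher prime(x=-58)
<- -58
-> vault dig(p=/mahike_a/nege)
<- ok
-> vault relocate(s=/ma, d=/mahike_a/nege)
<- ToolError: exists
-> vault pen(p=/mahike_a/slowa, c=kepo)
<- created
-> cruncher quotient(x=-78)
<- 29/39
-> cruncher tell()
<- 29/39
-> vault listout(p=/)
<- [ma, mahike_a/, ritras, rutru]
-> vault dig(p=/mahike_a/vicund)
<- ok
-> ledger census()
<- 1
-> vault readout(p=/rutru)
<- snatriru
-> cruncher grow(x=28)
<- 1121/39
-> vault relocate(s=/rutru, d=/mahike_a/nege/cruma)
<- ok
-> vault listout(p=/mahike_a)
<- [nege/, slowa, vicund/]


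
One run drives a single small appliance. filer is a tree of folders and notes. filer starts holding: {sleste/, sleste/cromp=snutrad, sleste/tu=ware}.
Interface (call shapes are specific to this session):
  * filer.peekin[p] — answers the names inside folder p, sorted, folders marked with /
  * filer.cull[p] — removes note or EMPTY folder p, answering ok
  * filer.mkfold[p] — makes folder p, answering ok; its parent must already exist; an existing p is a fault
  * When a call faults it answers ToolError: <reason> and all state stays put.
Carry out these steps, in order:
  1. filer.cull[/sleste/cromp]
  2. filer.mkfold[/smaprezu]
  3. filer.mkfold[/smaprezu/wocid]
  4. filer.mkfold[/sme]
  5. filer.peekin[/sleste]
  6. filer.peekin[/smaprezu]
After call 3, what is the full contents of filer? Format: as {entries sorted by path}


! filer.cull(p: /sleste/cromp) == ok
! filer.mkfold(p: /smaprezu) == ok
! filer.mkfold(p: /smaprezu/wocid) == ok
! filer.mkfold(p: /sme) == ok
! filer.peekin(p: /sleste) == [tu]
! filer.peekin(p: /smaprezu) == [wocid/]

Answer: {sleste/, sleste/tu=ware, smaprezu/, smaprezu/wocid/}


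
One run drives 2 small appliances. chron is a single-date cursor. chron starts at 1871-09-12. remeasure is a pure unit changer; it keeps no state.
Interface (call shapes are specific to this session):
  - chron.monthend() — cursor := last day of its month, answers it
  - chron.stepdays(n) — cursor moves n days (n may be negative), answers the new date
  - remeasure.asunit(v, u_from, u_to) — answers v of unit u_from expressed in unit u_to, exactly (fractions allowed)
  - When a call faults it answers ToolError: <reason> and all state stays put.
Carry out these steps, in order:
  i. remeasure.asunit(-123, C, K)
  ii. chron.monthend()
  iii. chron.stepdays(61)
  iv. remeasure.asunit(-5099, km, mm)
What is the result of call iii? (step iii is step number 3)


Answer: 1871-11-30

Derivation:
==> remeasure.asunit(-123, C, K)
<== 3003/20
==> chron.monthend()
<== 1871-09-30
==> chron.stepdays(61)
<== 1871-11-30
==> remeasure.asunit(-5099, km, mm)
<== -5099000000


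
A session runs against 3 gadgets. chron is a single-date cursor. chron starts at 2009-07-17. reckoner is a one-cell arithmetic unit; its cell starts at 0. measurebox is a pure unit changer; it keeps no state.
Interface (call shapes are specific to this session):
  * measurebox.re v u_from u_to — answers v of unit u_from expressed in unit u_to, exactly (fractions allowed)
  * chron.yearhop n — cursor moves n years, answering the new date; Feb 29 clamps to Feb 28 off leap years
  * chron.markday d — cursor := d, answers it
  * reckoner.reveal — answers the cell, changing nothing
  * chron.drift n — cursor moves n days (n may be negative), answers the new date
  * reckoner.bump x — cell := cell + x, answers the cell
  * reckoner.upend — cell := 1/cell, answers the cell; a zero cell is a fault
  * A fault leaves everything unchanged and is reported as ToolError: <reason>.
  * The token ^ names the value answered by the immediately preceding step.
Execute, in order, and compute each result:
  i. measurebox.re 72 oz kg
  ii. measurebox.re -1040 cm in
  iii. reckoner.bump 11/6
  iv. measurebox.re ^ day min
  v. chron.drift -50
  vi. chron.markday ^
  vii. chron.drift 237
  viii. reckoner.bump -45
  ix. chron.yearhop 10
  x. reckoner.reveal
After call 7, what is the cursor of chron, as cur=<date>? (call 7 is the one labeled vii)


[in] measurebox.re v=72 u_from=oz u_to=kg
[out] 408233133/200000000
[in] measurebox.re v=-1040 u_from=cm u_to=in
[out] -52000/127
[in] reckoner.bump x=11/6
[out] 11/6
[in] measurebox.re v=^ u_from=day u_to=min
[out] 2640
[in] chron.drift n=-50
[out] 2009-05-28
[in] chron.markday d=^
[out] 2009-05-28
[in] chron.drift n=237
[out] 2010-01-20
[in] reckoner.bump x=-45
[out] -259/6
[in] chron.yearhop n=10
[out] 2020-01-20
[in] reckoner.reveal
[out] -259/6

Answer: cur=2010-01-20
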